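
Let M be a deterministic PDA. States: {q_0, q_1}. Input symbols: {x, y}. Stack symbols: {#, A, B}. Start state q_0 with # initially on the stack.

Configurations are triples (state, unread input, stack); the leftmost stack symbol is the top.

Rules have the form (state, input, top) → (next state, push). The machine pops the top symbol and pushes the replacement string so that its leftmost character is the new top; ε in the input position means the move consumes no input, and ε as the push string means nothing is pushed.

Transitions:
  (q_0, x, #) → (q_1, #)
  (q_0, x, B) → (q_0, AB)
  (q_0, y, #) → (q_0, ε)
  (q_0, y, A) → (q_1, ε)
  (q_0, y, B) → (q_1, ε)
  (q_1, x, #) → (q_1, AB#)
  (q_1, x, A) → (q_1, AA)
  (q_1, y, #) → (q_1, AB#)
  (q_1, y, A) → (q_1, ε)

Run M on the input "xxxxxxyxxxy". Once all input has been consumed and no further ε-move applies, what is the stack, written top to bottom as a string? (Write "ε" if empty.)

AAAAAAB#

(q_0, xxxxxxyxxxy, #)
  read x, top #: go to q_1, push # → (q_1, xxxxxyxxxy, #)
  read x, top #: go to q_1, push AB# → (q_1, xxxxyxxxy, AB#)
  read x, top A: go to q_1, push AA → (q_1, xxxyxxxy, AAB#)
  read x, top A: go to q_1, push AA → (q_1, xxyxxxy, AAAB#)
  read x, top A: go to q_1, push AA → (q_1, xyxxxy, AAAAB#)
  read x, top A: go to q_1, push AA → (q_1, yxxxy, AAAAAB#)
  read y, top A: go to q_1, push ε → (q_1, xxxy, AAAAB#)
  read x, top A: go to q_1, push AA → (q_1, xxy, AAAAAB#)
  read x, top A: go to q_1, push AA → (q_1, xy, AAAAAAB#)
  read x, top A: go to q_1, push AA → (q_1, y, AAAAAAAB#)
  read y, top A: go to q_1, push ε → (q_1, ε, AAAAAAB#)
All input consumed in state q_1 with stack AAAAAAB#.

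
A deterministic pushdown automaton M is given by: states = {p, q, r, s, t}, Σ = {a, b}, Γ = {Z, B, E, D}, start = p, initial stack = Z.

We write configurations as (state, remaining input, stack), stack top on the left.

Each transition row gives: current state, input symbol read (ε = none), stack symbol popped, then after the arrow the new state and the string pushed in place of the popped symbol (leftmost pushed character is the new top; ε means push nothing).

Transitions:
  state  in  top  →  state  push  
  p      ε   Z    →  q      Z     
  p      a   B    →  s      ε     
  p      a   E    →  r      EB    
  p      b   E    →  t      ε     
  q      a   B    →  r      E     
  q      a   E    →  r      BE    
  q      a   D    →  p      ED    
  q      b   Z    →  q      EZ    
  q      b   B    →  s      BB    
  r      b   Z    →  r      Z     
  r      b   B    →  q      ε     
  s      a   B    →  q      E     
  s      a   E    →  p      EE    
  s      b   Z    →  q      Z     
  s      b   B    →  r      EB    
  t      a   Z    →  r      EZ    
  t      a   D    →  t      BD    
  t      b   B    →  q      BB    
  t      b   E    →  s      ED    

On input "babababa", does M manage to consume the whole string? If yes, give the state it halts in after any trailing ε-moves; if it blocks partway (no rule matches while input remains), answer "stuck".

r

(p, babababa, Z)
  ε-move, top Z: go to q, push Z → (q, babababa, Z)
  read b, top Z: go to q, push EZ → (q, abababa, EZ)
  read a, top E: go to r, push BE → (r, bababa, BEZ)
  read b, top B: go to q, push ε → (q, ababa, EZ)
  read a, top E: go to r, push BE → (r, baba, BEZ)
  read b, top B: go to q, push ε → (q, aba, EZ)
  read a, top E: go to r, push BE → (r, ba, BEZ)
  read b, top B: go to q, push ε → (q, a, EZ)
  read a, top E: go to r, push BE → (r, ε, BEZ)
All input consumed; M is in state r.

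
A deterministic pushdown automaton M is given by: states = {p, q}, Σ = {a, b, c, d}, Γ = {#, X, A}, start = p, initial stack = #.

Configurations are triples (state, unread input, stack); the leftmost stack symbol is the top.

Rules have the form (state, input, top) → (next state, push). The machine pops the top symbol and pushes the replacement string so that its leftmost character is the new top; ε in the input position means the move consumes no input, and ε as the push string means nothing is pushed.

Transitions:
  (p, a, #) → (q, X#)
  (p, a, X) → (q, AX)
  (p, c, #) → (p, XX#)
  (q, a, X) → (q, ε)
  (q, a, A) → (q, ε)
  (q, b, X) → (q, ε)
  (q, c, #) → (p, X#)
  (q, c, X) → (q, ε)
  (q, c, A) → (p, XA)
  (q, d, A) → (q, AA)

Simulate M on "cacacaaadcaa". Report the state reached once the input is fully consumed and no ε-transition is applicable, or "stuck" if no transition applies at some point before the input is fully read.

(p, cacacaaadcaa, #) ⊢ (p, acacaaadcaa, XX#) ⊢ (q, cacaaadcaa, AXX#) ⊢ (p, acaaadcaa, XAXX#) ⊢ (q, caaadcaa, AXAXX#) ⊢ (p, aaadcaa, XAXAXX#) ⊢ (q, aadcaa, AXAXAXX#) ⊢ (q, adcaa, XAXAXX#) ⊢ (q, dcaa, AXAXX#) ⊢ (q, caa, AAXAXX#) ⊢ (p, aa, XAAXAXX#) ⊢ (q, a, AXAAXAXX#) ⊢ (q, ε, XAAXAXX#)
All input consumed; M is in state q.

q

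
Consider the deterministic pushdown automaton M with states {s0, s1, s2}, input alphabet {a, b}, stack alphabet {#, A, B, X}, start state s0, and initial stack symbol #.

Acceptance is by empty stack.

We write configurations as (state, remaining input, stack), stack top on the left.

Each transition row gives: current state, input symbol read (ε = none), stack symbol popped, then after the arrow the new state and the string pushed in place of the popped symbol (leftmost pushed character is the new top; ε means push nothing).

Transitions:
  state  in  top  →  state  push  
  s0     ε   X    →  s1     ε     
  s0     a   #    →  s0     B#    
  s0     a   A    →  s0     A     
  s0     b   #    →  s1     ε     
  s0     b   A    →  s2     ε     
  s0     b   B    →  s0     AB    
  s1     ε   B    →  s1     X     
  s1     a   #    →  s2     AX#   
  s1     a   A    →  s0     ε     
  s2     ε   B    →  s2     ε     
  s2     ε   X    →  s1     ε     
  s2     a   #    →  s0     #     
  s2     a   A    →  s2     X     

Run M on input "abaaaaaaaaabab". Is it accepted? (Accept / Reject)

Accept

(s0, abaaaaaaaaabab, #)
  read a, top #: go to s0, push B# → (s0, baaaaaaaaabab, B#)
  read b, top B: go to s0, push AB → (s0, aaaaaaaaabab, AB#)
  read a, top A: go to s0, push A → (s0, aaaaaaaabab, AB#)
  read a, top A: go to s0, push A → (s0, aaaaaaabab, AB#)
  read a, top A: go to s0, push A → (s0, aaaaaabab, AB#)
  read a, top A: go to s0, push A → (s0, aaaaabab, AB#)
  read a, top A: go to s0, push A → (s0, aaaabab, AB#)
  read a, top A: go to s0, push A → (s0, aaabab, AB#)
  read a, top A: go to s0, push A → (s0, aabab, AB#)
  read a, top A: go to s0, push A → (s0, abab, AB#)
  read a, top A: go to s0, push A → (s0, bab, AB#)
  read b, top A: go to s2, push ε → (s2, ab, B#)
  ε-move, top B: go to s2, push ε → (s2, ab, #)
  read a, top #: go to s0, push # → (s0, b, #)
  read b, top #: go to s1, push ε → (s1, ε, ε)
All input consumed and the stack is empty.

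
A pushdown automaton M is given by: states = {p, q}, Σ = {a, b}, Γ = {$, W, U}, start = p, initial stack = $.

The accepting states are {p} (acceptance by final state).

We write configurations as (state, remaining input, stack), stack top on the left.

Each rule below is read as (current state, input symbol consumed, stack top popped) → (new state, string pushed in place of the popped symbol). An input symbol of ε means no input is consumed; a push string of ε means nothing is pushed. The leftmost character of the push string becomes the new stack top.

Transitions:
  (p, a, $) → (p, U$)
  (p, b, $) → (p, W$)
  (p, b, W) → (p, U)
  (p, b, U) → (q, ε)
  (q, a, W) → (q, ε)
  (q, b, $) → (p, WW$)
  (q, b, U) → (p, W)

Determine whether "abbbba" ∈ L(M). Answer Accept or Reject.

Reject

No computation consumes all input and reaches a final state.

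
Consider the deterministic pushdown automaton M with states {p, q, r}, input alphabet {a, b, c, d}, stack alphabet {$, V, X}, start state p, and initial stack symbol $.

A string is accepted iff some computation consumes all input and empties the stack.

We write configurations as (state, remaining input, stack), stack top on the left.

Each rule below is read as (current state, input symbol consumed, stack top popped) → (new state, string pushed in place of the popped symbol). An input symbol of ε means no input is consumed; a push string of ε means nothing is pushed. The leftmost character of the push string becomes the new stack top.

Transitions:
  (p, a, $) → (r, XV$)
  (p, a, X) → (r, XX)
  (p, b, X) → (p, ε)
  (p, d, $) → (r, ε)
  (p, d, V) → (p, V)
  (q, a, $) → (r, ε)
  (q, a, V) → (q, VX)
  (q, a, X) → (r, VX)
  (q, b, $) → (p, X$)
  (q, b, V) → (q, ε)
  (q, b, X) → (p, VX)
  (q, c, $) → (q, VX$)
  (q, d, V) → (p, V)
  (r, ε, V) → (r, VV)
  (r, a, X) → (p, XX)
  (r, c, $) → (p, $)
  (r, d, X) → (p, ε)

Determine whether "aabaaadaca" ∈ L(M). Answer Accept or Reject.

(p, aabaaadaca, $)
  read a, top $: go to r, push XV$ → (r, abaaadaca, XV$)
  read a, top X: go to p, push XX → (p, baaadaca, XXV$)
  read b, top X: go to p, push ε → (p, aaadaca, XV$)
  read a, top X: go to r, push XX → (r, aadaca, XXV$)
  read a, top X: go to p, push XX → (p, adaca, XXXV$)
  read a, top X: go to r, push XX → (r, daca, XXXXV$)
  read d, top X: go to p, push ε → (p, aca, XXXV$)
  read a, top X: go to r, push XX → (r, ca, XXXXV$)
No transition applies at (r, ca, XXXXV$); input not fully consumed.

Reject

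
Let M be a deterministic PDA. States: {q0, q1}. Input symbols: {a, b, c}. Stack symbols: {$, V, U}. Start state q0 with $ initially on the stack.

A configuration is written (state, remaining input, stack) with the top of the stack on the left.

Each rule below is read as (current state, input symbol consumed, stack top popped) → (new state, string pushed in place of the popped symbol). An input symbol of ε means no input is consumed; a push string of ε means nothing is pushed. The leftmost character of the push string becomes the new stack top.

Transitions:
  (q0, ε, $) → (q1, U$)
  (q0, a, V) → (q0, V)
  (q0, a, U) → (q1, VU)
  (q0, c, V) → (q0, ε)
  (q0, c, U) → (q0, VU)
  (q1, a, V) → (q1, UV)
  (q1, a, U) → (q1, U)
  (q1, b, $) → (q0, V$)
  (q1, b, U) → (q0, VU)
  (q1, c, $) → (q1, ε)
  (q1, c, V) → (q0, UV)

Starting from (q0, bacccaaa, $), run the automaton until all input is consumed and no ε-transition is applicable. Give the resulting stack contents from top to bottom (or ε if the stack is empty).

UVU$

(q0, bacccaaa, $) ⊢ (q1, bacccaaa, U$) ⊢ (q0, acccaaa, VU$) ⊢ (q0, cccaaa, VU$) ⊢ (q0, ccaaa, U$) ⊢ (q0, caaa, VU$) ⊢ (q0, aaa, U$) ⊢ (q1, aa, VU$) ⊢ (q1, a, UVU$) ⊢ (q1, ε, UVU$)
All input consumed in state q1 with stack UVU$.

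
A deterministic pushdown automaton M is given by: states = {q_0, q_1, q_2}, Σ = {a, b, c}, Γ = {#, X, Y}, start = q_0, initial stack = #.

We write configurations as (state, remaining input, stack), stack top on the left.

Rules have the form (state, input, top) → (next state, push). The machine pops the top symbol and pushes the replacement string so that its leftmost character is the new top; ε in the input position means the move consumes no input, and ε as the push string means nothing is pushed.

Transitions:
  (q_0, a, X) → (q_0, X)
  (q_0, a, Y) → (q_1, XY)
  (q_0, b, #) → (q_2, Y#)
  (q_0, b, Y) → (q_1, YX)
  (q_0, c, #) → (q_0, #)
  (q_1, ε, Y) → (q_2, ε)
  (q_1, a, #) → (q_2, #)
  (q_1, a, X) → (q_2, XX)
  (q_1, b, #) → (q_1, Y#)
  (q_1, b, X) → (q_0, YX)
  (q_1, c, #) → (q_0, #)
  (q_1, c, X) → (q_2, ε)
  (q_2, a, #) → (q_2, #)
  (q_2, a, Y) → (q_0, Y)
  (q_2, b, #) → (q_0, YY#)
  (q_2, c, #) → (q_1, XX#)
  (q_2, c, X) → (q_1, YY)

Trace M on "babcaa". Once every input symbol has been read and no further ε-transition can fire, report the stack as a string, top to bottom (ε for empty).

(q_0, babcaa, #)
  read b, top #: go to q_2, push Y# → (q_2, abcaa, Y#)
  read a, top Y: go to q_0, push Y → (q_0, bcaa, Y#)
  read b, top Y: go to q_1, push YX → (q_1, caa, YX#)
  ε-move, top Y: go to q_2, push ε → (q_2, caa, X#)
  read c, top X: go to q_1, push YY → (q_1, aa, YY#)
  ε-move, top Y: go to q_2, push ε → (q_2, aa, Y#)
  read a, top Y: go to q_0, push Y → (q_0, a, Y#)
  read a, top Y: go to q_1, push XY → (q_1, ε, XY#)
All input consumed in state q_1 with stack XY#.

XY#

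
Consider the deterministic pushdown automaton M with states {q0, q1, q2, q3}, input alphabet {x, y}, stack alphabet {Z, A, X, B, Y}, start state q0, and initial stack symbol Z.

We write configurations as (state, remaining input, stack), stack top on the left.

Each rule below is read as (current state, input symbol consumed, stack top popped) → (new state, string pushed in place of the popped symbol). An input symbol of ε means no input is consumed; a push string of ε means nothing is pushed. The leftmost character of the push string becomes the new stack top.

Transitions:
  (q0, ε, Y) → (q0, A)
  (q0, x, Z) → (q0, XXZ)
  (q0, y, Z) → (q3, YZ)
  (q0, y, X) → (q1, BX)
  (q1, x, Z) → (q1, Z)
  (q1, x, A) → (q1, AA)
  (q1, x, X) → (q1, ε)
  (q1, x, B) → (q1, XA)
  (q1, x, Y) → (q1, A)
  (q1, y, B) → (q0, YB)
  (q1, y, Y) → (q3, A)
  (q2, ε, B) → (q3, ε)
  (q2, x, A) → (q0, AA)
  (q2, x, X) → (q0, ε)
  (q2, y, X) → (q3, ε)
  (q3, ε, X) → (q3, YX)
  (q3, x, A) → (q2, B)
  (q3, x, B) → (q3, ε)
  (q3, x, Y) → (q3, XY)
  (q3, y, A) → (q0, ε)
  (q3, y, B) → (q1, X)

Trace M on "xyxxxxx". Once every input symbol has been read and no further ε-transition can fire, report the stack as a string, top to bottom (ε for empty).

(q0, xyxxxxx, Z)
  read x, top Z: go to q0, push XXZ → (q0, yxxxxx, XXZ)
  read y, top X: go to q1, push BX → (q1, xxxxx, BXXZ)
  read x, top B: go to q1, push XA → (q1, xxxx, XAXXZ)
  read x, top X: go to q1, push ε → (q1, xxx, AXXZ)
  read x, top A: go to q1, push AA → (q1, xx, AAXXZ)
  read x, top A: go to q1, push AA → (q1, x, AAAXXZ)
  read x, top A: go to q1, push AA → (q1, ε, AAAAXXZ)
All input consumed in state q1 with stack AAAAXXZ.

AAAAXXZ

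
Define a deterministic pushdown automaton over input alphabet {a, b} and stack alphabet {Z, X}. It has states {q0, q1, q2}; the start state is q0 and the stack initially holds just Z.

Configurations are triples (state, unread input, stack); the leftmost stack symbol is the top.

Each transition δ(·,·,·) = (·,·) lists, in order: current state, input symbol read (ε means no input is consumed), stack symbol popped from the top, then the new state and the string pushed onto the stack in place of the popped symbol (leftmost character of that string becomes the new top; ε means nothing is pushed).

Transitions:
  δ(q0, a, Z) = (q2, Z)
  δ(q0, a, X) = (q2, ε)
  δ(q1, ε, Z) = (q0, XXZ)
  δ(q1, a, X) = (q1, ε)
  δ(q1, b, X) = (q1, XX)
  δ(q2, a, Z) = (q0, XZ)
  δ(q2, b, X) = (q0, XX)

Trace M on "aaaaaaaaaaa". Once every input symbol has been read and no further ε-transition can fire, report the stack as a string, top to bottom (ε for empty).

Z

(q0, aaaaaaaaaaa, Z)
  read a, top Z: go to q2, push Z → (q2, aaaaaaaaaa, Z)
  read a, top Z: go to q0, push XZ → (q0, aaaaaaaaa, XZ)
  read a, top X: go to q2, push ε → (q2, aaaaaaaa, Z)
  read a, top Z: go to q0, push XZ → (q0, aaaaaaa, XZ)
  read a, top X: go to q2, push ε → (q2, aaaaaa, Z)
  read a, top Z: go to q0, push XZ → (q0, aaaaa, XZ)
  read a, top X: go to q2, push ε → (q2, aaaa, Z)
  read a, top Z: go to q0, push XZ → (q0, aaa, XZ)
  read a, top X: go to q2, push ε → (q2, aa, Z)
  read a, top Z: go to q0, push XZ → (q0, a, XZ)
  read a, top X: go to q2, push ε → (q2, ε, Z)
All input consumed in state q2 with stack Z.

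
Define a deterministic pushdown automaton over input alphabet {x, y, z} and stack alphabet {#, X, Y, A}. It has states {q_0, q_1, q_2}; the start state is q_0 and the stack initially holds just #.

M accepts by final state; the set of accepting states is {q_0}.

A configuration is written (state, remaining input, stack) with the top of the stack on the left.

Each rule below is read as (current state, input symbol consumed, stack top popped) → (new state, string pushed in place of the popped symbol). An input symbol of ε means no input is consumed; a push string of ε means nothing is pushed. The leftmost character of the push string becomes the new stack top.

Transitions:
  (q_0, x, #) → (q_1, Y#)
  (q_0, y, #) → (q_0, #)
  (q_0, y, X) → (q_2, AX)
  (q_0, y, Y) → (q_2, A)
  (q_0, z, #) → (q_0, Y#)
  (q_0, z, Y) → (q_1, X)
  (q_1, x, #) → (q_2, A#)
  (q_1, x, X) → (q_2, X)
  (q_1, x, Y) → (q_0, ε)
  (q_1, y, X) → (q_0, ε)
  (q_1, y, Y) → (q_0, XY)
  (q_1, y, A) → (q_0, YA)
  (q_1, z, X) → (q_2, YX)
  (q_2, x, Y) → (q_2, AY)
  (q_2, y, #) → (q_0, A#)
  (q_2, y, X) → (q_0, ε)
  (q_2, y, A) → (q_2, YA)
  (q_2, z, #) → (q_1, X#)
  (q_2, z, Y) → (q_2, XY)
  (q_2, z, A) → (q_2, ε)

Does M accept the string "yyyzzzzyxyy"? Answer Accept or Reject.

Reject

(q_0, yyyzzzzyxyy, #)
  read y, top #: go to q_0, push # → (q_0, yyzzzzyxyy, #)
  read y, top #: go to q_0, push # → (q_0, yzzzzyxyy, #)
  read y, top #: go to q_0, push # → (q_0, zzzzyxyy, #)
  read z, top #: go to q_0, push Y# → (q_0, zzzyxyy, Y#)
  read z, top Y: go to q_1, push X → (q_1, zzyxyy, X#)
  read z, top X: go to q_2, push YX → (q_2, zyxyy, YX#)
  read z, top Y: go to q_2, push XY → (q_2, yxyy, XYX#)
  read y, top X: go to q_0, push ε → (q_0, xyy, YX#)
No transition applies at (q_0, xyy, YX#); input not fully consumed.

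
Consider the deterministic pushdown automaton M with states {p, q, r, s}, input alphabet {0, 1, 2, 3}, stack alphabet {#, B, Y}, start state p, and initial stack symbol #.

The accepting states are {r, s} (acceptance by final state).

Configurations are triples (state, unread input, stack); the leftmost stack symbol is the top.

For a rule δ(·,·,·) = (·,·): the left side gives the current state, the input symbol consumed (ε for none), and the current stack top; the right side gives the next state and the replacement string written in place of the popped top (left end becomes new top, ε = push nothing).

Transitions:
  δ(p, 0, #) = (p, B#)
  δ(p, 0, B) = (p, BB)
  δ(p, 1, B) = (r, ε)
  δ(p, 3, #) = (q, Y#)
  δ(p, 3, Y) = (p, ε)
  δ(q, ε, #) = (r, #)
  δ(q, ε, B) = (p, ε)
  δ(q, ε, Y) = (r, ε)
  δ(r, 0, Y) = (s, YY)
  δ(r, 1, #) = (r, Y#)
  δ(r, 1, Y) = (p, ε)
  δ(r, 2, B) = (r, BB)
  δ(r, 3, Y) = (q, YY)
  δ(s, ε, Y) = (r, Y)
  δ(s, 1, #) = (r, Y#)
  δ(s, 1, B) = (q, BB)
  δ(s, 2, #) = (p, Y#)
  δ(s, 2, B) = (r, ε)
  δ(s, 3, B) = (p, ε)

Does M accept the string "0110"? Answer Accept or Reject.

(p, 0110, #)
  read 0, top #: go to p, push B# → (p, 110, B#)
  read 1, top B: go to r, push ε → (r, 10, #)
  read 1, top #: go to r, push Y# → (r, 0, Y#)
  read 0, top Y: go to s, push YY → (s, ε, YY#)
All input consumed; state s ∈ F.

Accept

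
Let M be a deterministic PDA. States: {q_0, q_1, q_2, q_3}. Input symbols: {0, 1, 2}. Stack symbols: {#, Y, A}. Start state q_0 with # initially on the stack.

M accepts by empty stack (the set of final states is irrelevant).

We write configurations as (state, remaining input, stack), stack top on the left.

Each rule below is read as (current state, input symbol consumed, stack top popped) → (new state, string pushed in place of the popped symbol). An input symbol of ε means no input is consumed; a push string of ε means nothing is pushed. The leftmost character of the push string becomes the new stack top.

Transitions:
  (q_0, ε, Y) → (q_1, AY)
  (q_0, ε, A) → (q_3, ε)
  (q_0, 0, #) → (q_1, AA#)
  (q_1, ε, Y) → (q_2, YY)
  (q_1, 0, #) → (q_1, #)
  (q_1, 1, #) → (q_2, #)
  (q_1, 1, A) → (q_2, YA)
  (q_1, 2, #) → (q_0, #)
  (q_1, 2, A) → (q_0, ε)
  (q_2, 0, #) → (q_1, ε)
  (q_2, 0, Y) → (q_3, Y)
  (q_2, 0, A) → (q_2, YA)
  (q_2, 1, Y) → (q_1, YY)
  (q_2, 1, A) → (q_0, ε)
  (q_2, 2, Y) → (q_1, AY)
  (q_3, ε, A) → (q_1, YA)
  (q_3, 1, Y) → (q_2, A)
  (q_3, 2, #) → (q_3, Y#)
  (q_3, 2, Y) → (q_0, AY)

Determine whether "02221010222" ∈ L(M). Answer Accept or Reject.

(q_0, 02221010222, #)
  read 0, top #: go to q_1, push AA# → (q_1, 2221010222, AA#)
  read 2, top A: go to q_0, push ε → (q_0, 221010222, A#)
  ε-move, top A: go to q_3, push ε → (q_3, 221010222, #)
  read 2, top #: go to q_3, push Y# → (q_3, 21010222, Y#)
  read 2, top Y: go to q_0, push AY → (q_0, 1010222, AY#)
  ε-move, top A: go to q_3, push ε → (q_3, 1010222, Y#)
  read 1, top Y: go to q_2, push A → (q_2, 010222, A#)
  read 0, top A: go to q_2, push YA → (q_2, 10222, YA#)
  read 1, top Y: go to q_1, push YY → (q_1, 0222, YYA#)
  ε-move, top Y: go to q_2, push YY → (q_2, 0222, YYYA#)
  read 0, top Y: go to q_3, push Y → (q_3, 222, YYYA#)
  read 2, top Y: go to q_0, push AY → (q_0, 22, AYYYA#)
  ε-move, top A: go to q_3, push ε → (q_3, 22, YYYA#)
  read 2, top Y: go to q_0, push AY → (q_0, 2, AYYYA#)
  ε-move, top A: go to q_3, push ε → (q_3, 2, YYYA#)
  read 2, top Y: go to q_0, push AY → (q_0, ε, AYYYA#)
  ε-move, top A: go to q_3, push ε → (q_3, ε, YYYA#)
All input consumed; stack is YYYA#, not empty, and no further ε-move applies.

Reject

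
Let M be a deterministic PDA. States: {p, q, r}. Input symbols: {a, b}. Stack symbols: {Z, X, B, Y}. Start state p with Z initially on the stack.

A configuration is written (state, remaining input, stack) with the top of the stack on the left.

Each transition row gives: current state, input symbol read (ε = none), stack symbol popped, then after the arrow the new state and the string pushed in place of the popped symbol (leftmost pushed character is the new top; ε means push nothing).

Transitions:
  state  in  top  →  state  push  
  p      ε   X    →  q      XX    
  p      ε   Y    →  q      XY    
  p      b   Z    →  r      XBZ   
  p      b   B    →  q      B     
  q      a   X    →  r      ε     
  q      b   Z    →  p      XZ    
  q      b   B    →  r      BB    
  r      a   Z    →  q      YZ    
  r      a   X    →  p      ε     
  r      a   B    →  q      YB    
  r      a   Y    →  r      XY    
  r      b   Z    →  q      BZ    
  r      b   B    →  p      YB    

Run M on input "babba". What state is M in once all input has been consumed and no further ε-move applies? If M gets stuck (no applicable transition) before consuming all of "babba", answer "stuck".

q

(p, babba, Z)
  read b, top Z: go to r, push XBZ → (r, abba, XBZ)
  read a, top X: go to p, push ε → (p, bba, BZ)
  read b, top B: go to q, push B → (q, ba, BZ)
  read b, top B: go to r, push BB → (r, a, BBZ)
  read a, top B: go to q, push YB → (q, ε, YBBZ)
All input consumed; M is in state q.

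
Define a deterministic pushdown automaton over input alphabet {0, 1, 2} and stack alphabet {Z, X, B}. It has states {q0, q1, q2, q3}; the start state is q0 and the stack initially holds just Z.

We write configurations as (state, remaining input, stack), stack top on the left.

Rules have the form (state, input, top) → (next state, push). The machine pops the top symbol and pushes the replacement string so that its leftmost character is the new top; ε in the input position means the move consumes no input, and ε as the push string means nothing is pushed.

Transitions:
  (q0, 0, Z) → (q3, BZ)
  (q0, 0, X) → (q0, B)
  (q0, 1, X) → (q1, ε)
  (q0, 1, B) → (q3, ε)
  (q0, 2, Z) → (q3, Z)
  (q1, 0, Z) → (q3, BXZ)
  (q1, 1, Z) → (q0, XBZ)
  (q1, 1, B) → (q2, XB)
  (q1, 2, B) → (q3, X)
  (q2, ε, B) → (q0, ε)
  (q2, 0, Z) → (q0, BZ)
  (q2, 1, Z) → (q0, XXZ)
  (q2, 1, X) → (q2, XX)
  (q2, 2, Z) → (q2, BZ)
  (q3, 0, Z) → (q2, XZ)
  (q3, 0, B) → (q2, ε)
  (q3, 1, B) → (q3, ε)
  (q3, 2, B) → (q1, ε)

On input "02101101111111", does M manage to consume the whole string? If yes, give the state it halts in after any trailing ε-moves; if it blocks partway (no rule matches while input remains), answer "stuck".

(q0, 02101101111111, Z)
  read 0, top Z: go to q3, push BZ → (q3, 2101101111111, BZ)
  read 2, top B: go to q1, push ε → (q1, 101101111111, Z)
  read 1, top Z: go to q0, push XBZ → (q0, 01101111111, XBZ)
  read 0, top X: go to q0, push B → (q0, 1101111111, BBZ)
  read 1, top B: go to q3, push ε → (q3, 101111111, BZ)
  read 1, top B: go to q3, push ε → (q3, 01111111, Z)
  read 0, top Z: go to q2, push XZ → (q2, 1111111, XZ)
  read 1, top X: go to q2, push XX → (q2, 111111, XXZ)
  read 1, top X: go to q2, push XX → (q2, 11111, XXXZ)
  read 1, top X: go to q2, push XX → (q2, 1111, XXXXZ)
  read 1, top X: go to q2, push XX → (q2, 111, XXXXXZ)
  read 1, top X: go to q2, push XX → (q2, 11, XXXXXXZ)
  read 1, top X: go to q2, push XX → (q2, 1, XXXXXXXZ)
  read 1, top X: go to q2, push XX → (q2, ε, XXXXXXXXZ)
All input consumed; M is in state q2.

q2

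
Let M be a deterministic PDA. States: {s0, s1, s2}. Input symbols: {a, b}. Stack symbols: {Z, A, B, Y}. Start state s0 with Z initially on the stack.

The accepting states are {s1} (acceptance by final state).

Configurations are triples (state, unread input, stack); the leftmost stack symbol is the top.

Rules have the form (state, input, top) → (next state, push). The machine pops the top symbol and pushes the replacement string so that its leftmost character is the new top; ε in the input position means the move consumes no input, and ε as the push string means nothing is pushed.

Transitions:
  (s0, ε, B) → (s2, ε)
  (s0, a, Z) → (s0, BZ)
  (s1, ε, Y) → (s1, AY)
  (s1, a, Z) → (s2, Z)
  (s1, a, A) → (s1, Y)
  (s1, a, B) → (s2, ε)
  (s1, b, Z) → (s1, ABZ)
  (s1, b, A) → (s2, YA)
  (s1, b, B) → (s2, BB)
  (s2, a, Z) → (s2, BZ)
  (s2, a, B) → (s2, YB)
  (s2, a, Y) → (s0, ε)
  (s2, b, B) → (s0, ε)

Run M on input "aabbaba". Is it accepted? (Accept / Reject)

(s0, aabbaba, Z)
  read a, top Z: go to s0, push BZ → (s0, abbaba, BZ)
  ε-move, top B: go to s2, push ε → (s2, abbaba, Z)
  read a, top Z: go to s2, push BZ → (s2, bbaba, BZ)
  read b, top B: go to s0, push ε → (s0, baba, Z)
No transition applies at (s0, baba, Z); input not fully consumed.

Reject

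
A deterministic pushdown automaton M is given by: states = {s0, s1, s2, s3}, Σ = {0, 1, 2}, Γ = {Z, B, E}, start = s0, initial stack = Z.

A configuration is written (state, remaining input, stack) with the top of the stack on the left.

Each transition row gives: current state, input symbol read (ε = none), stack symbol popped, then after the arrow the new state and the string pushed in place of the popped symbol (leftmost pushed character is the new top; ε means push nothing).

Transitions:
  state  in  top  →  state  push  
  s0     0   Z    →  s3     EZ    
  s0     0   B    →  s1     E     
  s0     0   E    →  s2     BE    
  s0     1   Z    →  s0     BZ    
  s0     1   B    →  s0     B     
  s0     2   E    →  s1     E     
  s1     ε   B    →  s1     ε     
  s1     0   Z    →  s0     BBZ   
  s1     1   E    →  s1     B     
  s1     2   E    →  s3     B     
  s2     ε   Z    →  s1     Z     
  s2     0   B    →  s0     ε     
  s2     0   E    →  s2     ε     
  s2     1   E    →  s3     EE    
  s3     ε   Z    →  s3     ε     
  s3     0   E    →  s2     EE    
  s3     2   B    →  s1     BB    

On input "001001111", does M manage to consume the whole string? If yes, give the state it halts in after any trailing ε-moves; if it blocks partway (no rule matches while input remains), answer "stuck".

(s0, 001001111, Z)
  read 0, top Z: go to s3, push EZ → (s3, 01001111, EZ)
  read 0, top E: go to s2, push EE → (s2, 1001111, EEZ)
  read 1, top E: go to s3, push EE → (s3, 001111, EEEZ)
  read 0, top E: go to s2, push EE → (s2, 01111, EEEEZ)
  read 0, top E: go to s2, push ε → (s2, 1111, EEEZ)
  read 1, top E: go to s3, push EE → (s3, 111, EEEEZ)
No transition for (s3, 1, top E); M blocks with input 111 remaining.

stuck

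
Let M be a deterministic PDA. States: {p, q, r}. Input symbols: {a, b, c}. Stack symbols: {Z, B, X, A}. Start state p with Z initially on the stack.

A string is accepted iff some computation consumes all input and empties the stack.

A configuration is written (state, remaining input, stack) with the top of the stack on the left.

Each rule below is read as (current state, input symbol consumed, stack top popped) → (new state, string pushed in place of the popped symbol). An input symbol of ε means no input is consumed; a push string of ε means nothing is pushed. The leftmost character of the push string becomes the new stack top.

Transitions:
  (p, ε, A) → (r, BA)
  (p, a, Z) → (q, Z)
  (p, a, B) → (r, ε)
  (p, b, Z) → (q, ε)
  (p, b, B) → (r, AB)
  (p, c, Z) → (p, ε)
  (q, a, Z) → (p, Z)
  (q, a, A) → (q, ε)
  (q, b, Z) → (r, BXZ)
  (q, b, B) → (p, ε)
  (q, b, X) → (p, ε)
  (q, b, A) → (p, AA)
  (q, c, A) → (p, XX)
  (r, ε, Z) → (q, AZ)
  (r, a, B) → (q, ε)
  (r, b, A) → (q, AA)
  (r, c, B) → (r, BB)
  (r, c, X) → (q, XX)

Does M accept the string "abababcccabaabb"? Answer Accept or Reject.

(p, abababcccabaabb, Z)
  read a, top Z: go to q, push Z → (q, bababcccabaabb, Z)
  read b, top Z: go to r, push BXZ → (r, ababcccabaabb, BXZ)
  read a, top B: go to q, push ε → (q, babcccabaabb, XZ)
  read b, top X: go to p, push ε → (p, abcccabaabb, Z)
  read a, top Z: go to q, push Z → (q, bcccabaabb, Z)
  read b, top Z: go to r, push BXZ → (r, cccabaabb, BXZ)
  read c, top B: go to r, push BB → (r, ccabaabb, BBXZ)
  read c, top B: go to r, push BB → (r, cabaabb, BBBXZ)
  read c, top B: go to r, push BB → (r, abaabb, BBBBXZ)
  read a, top B: go to q, push ε → (q, baabb, BBBXZ)
  read b, top B: go to p, push ε → (p, aabb, BBXZ)
  read a, top B: go to r, push ε → (r, abb, BXZ)
  read a, top B: go to q, push ε → (q, bb, XZ)
  read b, top X: go to p, push ε → (p, b, Z)
  read b, top Z: go to q, push ε → (q, ε, ε)
All input consumed and the stack is empty.

Accept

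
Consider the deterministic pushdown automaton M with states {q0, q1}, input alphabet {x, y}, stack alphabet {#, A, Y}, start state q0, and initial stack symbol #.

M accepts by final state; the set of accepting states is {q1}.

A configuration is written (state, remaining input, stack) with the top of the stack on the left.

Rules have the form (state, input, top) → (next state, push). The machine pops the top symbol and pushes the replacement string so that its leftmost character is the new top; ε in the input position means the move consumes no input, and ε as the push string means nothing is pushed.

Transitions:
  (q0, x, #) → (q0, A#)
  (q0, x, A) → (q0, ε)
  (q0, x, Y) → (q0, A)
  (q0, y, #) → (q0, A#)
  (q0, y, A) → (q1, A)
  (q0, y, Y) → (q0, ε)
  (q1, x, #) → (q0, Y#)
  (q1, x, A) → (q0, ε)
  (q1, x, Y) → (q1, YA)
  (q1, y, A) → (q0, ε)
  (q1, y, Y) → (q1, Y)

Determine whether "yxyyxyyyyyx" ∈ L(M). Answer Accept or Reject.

Reject

(q0, yxyyxyyyyyx, #)
  read y, top #: go to q0, push A# → (q0, xyyxyyyyyx, A#)
  read x, top A: go to q0, push ε → (q0, yyxyyyyyx, #)
  read y, top #: go to q0, push A# → (q0, yxyyyyyx, A#)
  read y, top A: go to q1, push A → (q1, xyyyyyx, A#)
  read x, top A: go to q0, push ε → (q0, yyyyyx, #)
  read y, top #: go to q0, push A# → (q0, yyyyx, A#)
  read y, top A: go to q1, push A → (q1, yyyx, A#)
  read y, top A: go to q0, push ε → (q0, yyx, #)
  read y, top #: go to q0, push A# → (q0, yx, A#)
  read y, top A: go to q1, push A → (q1, x, A#)
  read x, top A: go to q0, push ε → (q0, ε, #)
All input consumed; state q0 ∉ F and no further ε-move applies.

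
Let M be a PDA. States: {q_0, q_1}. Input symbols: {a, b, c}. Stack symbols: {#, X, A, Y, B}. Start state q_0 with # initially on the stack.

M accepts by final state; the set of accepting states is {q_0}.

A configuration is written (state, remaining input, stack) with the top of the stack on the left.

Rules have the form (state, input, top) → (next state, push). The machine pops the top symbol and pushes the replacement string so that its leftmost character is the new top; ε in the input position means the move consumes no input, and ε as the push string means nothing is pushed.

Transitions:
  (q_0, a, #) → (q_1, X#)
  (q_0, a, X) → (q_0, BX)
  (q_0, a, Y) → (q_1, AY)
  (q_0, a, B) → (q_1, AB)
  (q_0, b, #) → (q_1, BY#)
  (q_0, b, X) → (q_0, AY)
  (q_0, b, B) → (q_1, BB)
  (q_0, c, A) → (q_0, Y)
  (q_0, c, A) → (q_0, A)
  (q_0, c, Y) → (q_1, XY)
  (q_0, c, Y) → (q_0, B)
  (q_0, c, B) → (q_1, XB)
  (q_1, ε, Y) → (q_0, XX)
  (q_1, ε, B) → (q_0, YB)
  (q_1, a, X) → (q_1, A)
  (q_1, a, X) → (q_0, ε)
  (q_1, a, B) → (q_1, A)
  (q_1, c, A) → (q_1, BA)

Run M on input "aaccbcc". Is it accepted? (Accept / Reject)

No computation consumes all input and reaches a final state.

Reject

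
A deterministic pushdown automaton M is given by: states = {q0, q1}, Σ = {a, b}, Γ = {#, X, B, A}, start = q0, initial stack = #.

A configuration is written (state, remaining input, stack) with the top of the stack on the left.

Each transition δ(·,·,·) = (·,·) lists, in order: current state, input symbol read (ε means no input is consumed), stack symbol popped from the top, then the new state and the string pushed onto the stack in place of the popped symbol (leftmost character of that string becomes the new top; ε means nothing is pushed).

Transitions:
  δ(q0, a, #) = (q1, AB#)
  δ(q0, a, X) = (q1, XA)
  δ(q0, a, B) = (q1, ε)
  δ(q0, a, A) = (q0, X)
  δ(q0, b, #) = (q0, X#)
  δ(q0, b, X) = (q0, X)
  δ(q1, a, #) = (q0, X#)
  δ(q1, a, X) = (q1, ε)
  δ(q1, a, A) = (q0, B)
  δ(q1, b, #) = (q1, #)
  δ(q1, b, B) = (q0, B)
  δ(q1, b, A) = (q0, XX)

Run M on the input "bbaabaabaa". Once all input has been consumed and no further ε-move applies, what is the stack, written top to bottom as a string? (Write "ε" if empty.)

(q0, bbaabaabaa, #)
  read b, top #: go to q0, push X# → (q0, baabaabaa, X#)
  read b, top X: go to q0, push X → (q0, aabaabaa, X#)
  read a, top X: go to q1, push XA → (q1, abaabaa, XA#)
  read a, top X: go to q1, push ε → (q1, baabaa, A#)
  read b, top A: go to q0, push XX → (q0, aabaa, XX#)
  read a, top X: go to q1, push XA → (q1, abaa, XAX#)
  read a, top X: go to q1, push ε → (q1, baa, AX#)
  read b, top A: go to q0, push XX → (q0, aa, XXX#)
  read a, top X: go to q1, push XA → (q1, a, XAXX#)
  read a, top X: go to q1, push ε → (q1, ε, AXX#)
All input consumed in state q1 with stack AXX#.

AXX#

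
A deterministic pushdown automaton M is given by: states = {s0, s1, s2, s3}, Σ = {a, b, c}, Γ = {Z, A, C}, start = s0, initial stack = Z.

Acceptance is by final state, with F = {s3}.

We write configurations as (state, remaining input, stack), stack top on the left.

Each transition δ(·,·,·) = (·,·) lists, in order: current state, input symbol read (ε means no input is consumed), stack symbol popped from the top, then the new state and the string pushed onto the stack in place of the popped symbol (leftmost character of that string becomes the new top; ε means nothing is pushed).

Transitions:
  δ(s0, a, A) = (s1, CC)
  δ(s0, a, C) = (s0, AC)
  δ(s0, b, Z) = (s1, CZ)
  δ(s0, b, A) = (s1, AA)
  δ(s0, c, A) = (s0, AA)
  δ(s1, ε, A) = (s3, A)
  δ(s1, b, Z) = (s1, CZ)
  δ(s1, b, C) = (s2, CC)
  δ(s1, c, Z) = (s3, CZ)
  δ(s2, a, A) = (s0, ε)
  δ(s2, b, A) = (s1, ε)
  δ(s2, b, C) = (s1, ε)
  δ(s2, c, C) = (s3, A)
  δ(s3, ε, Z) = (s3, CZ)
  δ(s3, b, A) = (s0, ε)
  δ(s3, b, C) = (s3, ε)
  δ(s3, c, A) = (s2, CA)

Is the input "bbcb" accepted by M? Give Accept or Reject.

(s0, bbcb, Z)
  read b, top Z: go to s1, push CZ → (s1, bcb, CZ)
  read b, top C: go to s2, push CC → (s2, cb, CCZ)
  read c, top C: go to s3, push A → (s3, b, ACZ)
  read b, top A: go to s0, push ε → (s0, ε, CZ)
All input consumed; state s0 ∉ F and no further ε-move applies.

Reject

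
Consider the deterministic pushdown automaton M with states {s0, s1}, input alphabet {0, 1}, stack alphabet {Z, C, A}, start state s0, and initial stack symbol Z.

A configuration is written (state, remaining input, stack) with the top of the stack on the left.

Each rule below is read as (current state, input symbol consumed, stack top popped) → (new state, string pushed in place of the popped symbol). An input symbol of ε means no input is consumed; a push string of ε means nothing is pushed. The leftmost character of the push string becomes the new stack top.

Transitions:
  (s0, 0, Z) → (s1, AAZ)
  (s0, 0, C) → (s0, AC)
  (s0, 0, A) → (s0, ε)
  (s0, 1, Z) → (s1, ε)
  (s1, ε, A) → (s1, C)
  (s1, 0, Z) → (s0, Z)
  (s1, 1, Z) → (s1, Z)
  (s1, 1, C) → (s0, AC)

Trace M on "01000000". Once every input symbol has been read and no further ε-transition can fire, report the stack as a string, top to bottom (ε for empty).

ACAZ

(s0, 01000000, Z)
  read 0, top Z: go to s1, push AAZ → (s1, 1000000, AAZ)
  ε-move, top A: go to s1, push C → (s1, 1000000, CAZ)
  read 1, top C: go to s0, push AC → (s0, 000000, ACAZ)
  read 0, top A: go to s0, push ε → (s0, 00000, CAZ)
  read 0, top C: go to s0, push AC → (s0, 0000, ACAZ)
  read 0, top A: go to s0, push ε → (s0, 000, CAZ)
  read 0, top C: go to s0, push AC → (s0, 00, ACAZ)
  read 0, top A: go to s0, push ε → (s0, 0, CAZ)
  read 0, top C: go to s0, push AC → (s0, ε, ACAZ)
All input consumed in state s0 with stack ACAZ.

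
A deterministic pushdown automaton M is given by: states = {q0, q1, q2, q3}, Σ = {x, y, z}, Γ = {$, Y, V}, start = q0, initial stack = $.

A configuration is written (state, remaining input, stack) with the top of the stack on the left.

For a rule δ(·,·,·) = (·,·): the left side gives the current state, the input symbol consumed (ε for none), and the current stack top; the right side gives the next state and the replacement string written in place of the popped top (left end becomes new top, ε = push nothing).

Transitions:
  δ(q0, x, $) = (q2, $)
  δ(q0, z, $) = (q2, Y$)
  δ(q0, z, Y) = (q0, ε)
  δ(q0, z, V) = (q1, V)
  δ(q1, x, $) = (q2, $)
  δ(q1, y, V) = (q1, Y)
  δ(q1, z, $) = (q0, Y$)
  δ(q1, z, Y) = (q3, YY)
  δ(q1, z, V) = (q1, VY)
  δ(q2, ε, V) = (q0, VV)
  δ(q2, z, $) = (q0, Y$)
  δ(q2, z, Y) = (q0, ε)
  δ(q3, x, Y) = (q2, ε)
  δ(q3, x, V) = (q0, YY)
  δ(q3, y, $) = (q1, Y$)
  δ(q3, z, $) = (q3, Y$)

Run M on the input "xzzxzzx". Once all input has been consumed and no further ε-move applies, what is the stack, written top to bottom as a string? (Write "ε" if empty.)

(q0, xzzxzzx, $)
  read x, top $: go to q2, push $ → (q2, zzxzzx, $)
  read z, top $: go to q0, push Y$ → (q0, zxzzx, Y$)
  read z, top Y: go to q0, push ε → (q0, xzzx, $)
  read x, top $: go to q2, push $ → (q2, zzx, $)
  read z, top $: go to q0, push Y$ → (q0, zx, Y$)
  read z, top Y: go to q0, push ε → (q0, x, $)
  read x, top $: go to q2, push $ → (q2, ε, $)
All input consumed in state q2 with stack $.

$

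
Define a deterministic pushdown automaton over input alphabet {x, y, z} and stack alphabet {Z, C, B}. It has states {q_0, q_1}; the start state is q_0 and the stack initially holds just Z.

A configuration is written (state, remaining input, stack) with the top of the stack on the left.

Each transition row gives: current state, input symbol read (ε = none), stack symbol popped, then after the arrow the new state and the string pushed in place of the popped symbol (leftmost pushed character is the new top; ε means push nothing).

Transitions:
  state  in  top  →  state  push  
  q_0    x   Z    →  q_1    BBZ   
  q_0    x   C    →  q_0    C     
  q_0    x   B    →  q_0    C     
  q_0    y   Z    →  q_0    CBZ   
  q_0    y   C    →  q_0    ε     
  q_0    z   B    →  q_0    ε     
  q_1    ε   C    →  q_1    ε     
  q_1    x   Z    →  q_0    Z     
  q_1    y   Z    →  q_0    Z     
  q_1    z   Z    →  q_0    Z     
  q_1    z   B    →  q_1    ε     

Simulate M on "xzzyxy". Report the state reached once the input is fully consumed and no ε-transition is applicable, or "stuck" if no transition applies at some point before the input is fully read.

(q_0, xzzyxy, Z)
  read x, top Z: go to q_1, push BBZ → (q_1, zzyxy, BBZ)
  read z, top B: go to q_1, push ε → (q_1, zyxy, BZ)
  read z, top B: go to q_1, push ε → (q_1, yxy, Z)
  read y, top Z: go to q_0, push Z → (q_0, xy, Z)
  read x, top Z: go to q_1, push BBZ → (q_1, y, BBZ)
No transition for (q_1, y, top B); M blocks with input y remaining.

stuck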